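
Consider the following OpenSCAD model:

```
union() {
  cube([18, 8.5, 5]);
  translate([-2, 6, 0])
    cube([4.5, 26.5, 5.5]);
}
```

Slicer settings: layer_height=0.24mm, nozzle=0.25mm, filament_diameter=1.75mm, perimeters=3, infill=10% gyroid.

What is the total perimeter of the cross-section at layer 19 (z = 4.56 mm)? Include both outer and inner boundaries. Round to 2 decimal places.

105.00 mm

At z = 4.56 mm: the cube (footprint 18×8.5) is included at this height (perimeter 53.00 mm); the cube at (-2, 6) (footprint 4.5×26.5) is included at this height (perimeter 62.00 mm); Combining (union): the regions partially overlap (shared area 6.25 mm²), so the edge portions inside another operand are dropped and the merged outline is re-measured after clipping — boundary = 105.00 mm. Overall, the cross-section is a single solid region. Total boundary length (outer) = 105.00 mm.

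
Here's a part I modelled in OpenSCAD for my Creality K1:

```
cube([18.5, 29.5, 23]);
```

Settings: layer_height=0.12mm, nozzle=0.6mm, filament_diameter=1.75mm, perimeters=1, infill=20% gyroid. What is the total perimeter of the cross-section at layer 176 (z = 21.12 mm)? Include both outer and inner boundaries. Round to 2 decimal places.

96.00 mm

At z = 21.12 mm: the cube (footprint 18.5×29.5) is included at this height (perimeter 96.00 mm). Overall, the cross-section is a single solid region. Total boundary length (outer) = 96.00 mm.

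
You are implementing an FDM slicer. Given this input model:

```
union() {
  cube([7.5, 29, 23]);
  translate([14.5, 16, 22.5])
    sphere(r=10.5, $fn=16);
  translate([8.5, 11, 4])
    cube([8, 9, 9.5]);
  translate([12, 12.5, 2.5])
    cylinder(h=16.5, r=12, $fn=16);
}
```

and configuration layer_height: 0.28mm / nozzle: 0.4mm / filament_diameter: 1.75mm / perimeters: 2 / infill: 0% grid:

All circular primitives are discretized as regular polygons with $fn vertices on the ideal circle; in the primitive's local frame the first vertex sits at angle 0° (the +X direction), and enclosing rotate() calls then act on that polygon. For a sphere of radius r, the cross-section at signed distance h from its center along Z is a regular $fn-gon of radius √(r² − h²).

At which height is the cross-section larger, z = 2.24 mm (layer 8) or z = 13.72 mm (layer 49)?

layer 49 (z = 13.72 mm)

Layer 8 (z = 2.24): the 7.5×29 cube contributes its full rectangle (area 217.50 mm²); the sphere at (14.5, 16) is absent (|z−center|=20.260 > r=10.5); the cube at (8.5, 11) does not reach this height (z outside [4, 13.5]); the cylinder at (12, 12.5) does not reach this height (z outside [2.5, 19]); Combining (union): only the 7.5×29 cube is present, so the union is just that shape — area = 217.50 mm². So its area = 217.50 mm². Layer 49 (z = 13.72): the cube is present — its section is the full 7.5×29 rectangle (area 217.50 mm²); the sphere at (14.5, 16): section is a regular 16-gon, circumradius = √(r²−h²) = √(10.5²−8.78²) = 5.759 (area = (16/2)·5.759²·sin(360°/16) = 101.52 mm²); the cube at (8.5, 11) is not intersected at this z (z outside [4, 13.5]); the r=12 cylinder at (12, 12.5) gives a regular 16-gon of circumradius 12 (constant along its height) (area = (16/2)·12.000²·sin(360°/16) = 440.85 mm²); Merging all regions: the regions partially overlap — summed areas 759.87 mm² minus the doubly-counted overlap 217.98 mm² gives 541.90 mm² — area = 541.90 mm². So its area = 541.90 mm². Layer 49 is larger (541.90 vs 217.50 mm²).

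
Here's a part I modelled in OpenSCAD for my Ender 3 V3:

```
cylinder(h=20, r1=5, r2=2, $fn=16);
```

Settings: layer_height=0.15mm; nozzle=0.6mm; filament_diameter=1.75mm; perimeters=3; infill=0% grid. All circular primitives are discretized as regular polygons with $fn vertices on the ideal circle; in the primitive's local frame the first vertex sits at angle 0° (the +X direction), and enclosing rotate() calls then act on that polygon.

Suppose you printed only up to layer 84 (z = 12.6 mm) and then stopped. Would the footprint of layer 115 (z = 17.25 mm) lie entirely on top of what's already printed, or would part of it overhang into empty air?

Compare the two slices. At z = 12.6: the cone (r1=5→r2=2) has section circumradius 3.110 here — a regular 16-gon (area = (16/2)·3.110²·sin(360°/16) = 29.61 mm²). At z = 17.25: the cone contributes a regular 16-gon of circumradius 2.412 (interpolated between r1=5 and r2=2 at t=0.863) (area = (16/2)·2.412²·sin(360°/16) = 17.82 mm²). Checking containment: the cross-section at z = 17.25 is a subset of the cross-section at z = 12.6.

entirely on top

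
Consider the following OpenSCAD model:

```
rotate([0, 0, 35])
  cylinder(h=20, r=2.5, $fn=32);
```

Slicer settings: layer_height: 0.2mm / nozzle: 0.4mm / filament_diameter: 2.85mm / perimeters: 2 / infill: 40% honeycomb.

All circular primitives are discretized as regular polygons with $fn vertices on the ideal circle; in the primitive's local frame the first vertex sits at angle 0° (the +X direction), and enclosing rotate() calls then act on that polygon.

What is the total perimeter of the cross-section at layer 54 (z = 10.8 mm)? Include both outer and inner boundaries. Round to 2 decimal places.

At z = 10.8 mm: the r=2.5 cylinder gives a regular 32-gon of circumradius 2.5 (constant along its height) (perimeter = 2·32·2.500·sin(180°/32) = 15.68 mm); (rotated 35° about Z; rotation is an isometry so areas/perimeters/island counts are preserved). Overall, the cross-section is a single solid region. Total boundary length (outer) = 15.68 mm.

15.68 mm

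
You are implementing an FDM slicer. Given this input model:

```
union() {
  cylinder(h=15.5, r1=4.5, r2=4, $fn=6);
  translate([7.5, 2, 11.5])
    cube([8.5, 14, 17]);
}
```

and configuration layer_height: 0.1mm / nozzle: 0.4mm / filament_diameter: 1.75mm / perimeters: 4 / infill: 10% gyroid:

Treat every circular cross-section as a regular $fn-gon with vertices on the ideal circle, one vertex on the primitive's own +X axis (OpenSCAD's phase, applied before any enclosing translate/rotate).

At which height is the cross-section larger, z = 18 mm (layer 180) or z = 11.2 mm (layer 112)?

Layer 180 (z = 18): the cone is not intersected at this z (z outside [0, 15.5]); the cube at (7.5, 2) (footprint 8.5×14) is included at this height (area 119.00 mm²); Merging all regions: only the 8.5×14 cube at (7.5, 2) is present, so the union is just that shape — area = 119.00 mm². So its area = 119.00 mm². Layer 112 (z = 11.2): the cone: at t=0.723 of its height the radius interpolates to r₁+(r₂−r₁)t = 4.139, giving a regular 6-gon of that circumradius (area = (6/2)·4.139²·sin(360°/6) = 44.50 mm²); the cube at (7.5, 2) is absent (z outside [11.5, 28.5]); Taking the union: only the cone is present, so the union is just that shape — area = 44.50 mm². So its area = 44.50 mm². Layer 180 is larger (119.00 vs 44.50 mm²).

layer 180 (z = 18 mm)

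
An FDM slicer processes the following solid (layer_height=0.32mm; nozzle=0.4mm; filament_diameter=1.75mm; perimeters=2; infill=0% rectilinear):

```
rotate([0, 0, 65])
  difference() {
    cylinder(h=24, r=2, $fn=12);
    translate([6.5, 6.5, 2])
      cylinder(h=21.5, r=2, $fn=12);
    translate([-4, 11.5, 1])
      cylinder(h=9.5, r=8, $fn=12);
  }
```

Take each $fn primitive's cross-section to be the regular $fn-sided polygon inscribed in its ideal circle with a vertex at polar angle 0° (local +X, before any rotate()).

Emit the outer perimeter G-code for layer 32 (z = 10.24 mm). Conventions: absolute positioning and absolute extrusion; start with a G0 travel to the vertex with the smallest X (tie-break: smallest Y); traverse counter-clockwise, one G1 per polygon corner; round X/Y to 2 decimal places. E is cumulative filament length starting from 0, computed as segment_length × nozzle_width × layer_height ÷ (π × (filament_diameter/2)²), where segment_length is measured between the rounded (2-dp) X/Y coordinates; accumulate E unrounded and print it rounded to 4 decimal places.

G0 X-1.99 Y-0.17 Z10.24
G1 X-1.64 Y-1.15 E0.0554
G1 X-0.85 Y-1.81 E0.1102
G1 X0.17 Y-1.99 E0.1653
G1 X1.15 Y-1.64 E0.2207
G1 X1.81 Y-0.85 E0.2754
G1 X1.99 Y0.17 E0.3306
G1 X1.64 Y1.15 E0.3859
G1 X0.85 Y1.81 E0.4407
G1 X-0.17 Y1.99 E0.4958
G1 X-1.15 Y1.64 E0.5512
G1 X-1.81 Y0.85 E0.6060
G1 X-1.99 Y-0.17 E0.6611

At z = 10.24 mm: the r=2 cylinder gives a regular 12-gon of circumradius 2 (constant along its height); the r=2 cylinder at (6.5, 6.5) contributes a regular 12-gon of circumradius 2; the r=8 cylinder at (-4, 11.5) gives a regular 12-gon of circumradius 8 (constant along its height); Subtracting the remaining from the first: starting from the r=2 cylinder, the r=2 cylinder at (6.5, 6.5) misses the remaining region (no effect); the r=8 cylinder at (-4, 11.5) misses the remaining region (no effect) — 1 connected region; (whole slice rotated 65° about Z — lengths, areas and connectivity unchanged). The outline is a single polygon with 12 vertices. Extrusion per mm of travel: 0.4 × 0.32 / (π × 0.875²) = 0.053216. Accumulating E over each segment gives final E = 0.6611.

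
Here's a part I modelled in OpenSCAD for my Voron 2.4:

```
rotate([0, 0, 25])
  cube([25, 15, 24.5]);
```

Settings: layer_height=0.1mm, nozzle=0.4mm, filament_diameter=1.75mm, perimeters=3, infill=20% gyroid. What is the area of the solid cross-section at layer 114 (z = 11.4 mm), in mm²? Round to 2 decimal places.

375.00 mm²

At z = 11.4 mm: the cube is present — its section is the full 25×15 rectangle (area 375.00 mm²); (whole slice rotated 25° about Z — lengths, areas and connectivity unchanged). Overall, the cross-section is a single solid region. Net area = 375.00 mm².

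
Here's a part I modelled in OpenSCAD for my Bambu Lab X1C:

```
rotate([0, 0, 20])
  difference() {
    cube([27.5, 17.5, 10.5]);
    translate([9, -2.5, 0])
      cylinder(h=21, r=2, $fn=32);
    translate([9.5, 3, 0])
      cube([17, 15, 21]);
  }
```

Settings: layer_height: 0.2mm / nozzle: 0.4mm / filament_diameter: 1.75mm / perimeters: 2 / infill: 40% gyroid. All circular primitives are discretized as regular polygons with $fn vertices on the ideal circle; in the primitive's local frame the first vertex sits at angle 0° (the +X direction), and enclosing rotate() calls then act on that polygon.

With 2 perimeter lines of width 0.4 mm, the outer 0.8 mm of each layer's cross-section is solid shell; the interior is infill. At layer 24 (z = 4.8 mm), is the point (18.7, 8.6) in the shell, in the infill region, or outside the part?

infill

At z = 4.8 mm: the cube (footprint 27.5×17.5) is included at this height; the r=2 cylinder at (9, -2.5) contributes a regular 32-gon of circumradius 2; the cube at (9.5, 3) (footprint 17×15) is included at this height; Subtracting the remaining from the first: starting from the 27.5×17.5 cube, the r=2 cylinder at (9, -2.5) misses the remaining region (no effect); the 17×15 cube at (9.5, 3) partially overlaps it — only the 246.50 mm² overlap (of its 255.00 mm²) is removed, clipping the outline — 1 connected region; (rotated 20° about Z; rotation is an isometry so areas/perimeters/island counts are preserved). Overall, the cross-section is a single solid region. Undo the 20° rotation: the query point maps to (20.514, 1.686) in the un-rotated model frame. The nearest boundary edge runs (9.50, 3.00)→(26.50, 3.00); distance from the point to it = 1.31 mm. The point is inside the cross-section and 1.31 mm from the nearest boundary — more than the 0.8 mm shell width (2 × 0.4), so it's in the infill interior.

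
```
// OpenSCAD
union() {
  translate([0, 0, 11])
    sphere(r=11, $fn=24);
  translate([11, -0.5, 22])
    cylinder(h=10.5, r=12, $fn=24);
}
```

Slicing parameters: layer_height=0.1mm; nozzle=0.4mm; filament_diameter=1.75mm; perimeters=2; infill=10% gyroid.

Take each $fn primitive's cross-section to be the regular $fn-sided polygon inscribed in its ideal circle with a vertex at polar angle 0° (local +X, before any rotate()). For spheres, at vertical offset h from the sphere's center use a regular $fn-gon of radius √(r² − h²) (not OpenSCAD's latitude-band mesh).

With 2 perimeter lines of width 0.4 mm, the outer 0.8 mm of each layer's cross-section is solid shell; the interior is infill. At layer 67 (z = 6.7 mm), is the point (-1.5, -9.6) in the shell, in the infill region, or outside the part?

shell

At z = 6.7 mm: the r=11 sphere slices to a regular 24-gon of circumradius 10.125 (√(r²−h²) with h=4.3 from center); the cylinder at (11, -0.5) is absent (z outside [22, 32.5]); Merging all regions: only the r=11 sphere is present, so the union is just that shape — 1 connected region. Overall, the cross-section is a single solid region. The nearest boundary edge runs (-2.62, -9.78)→(-0.00, -10.12); distance from the point to it = 0.32 mm. The point is inside the cross-section, 0.32 mm from the nearest boundary — within the 0.8 mm shell band (2 × 0.4).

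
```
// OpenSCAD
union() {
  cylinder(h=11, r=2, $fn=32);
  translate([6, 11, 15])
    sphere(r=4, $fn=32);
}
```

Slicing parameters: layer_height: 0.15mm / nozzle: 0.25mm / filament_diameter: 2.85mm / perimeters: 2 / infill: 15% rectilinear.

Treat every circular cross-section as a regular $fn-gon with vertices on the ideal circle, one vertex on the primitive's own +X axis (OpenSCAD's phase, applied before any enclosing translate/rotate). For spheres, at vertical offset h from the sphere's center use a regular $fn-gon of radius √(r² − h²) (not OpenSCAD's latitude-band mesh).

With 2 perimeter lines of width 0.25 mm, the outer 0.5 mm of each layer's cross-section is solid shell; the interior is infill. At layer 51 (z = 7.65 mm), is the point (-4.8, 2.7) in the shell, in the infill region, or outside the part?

outside

At z = 7.65 mm: the cylinder: section is a regular 32-gon, circumradius r=2; the sphere at (6, 11) does not reach this height (|z−center|=7.350 > r=4); Combining (union): only the r=2 cylinder is present, so the union is just that shape — 1 connected region. Overall, the cross-section is a single solid region. The nearest boundary edge runs (-1.66, 1.11)→(-1.85, 0.77); distance from the point to it = 3.52 mm. The point is not inside any of the regions above, so it lies outside the cross-section (3.52 mm from the nearest boundary).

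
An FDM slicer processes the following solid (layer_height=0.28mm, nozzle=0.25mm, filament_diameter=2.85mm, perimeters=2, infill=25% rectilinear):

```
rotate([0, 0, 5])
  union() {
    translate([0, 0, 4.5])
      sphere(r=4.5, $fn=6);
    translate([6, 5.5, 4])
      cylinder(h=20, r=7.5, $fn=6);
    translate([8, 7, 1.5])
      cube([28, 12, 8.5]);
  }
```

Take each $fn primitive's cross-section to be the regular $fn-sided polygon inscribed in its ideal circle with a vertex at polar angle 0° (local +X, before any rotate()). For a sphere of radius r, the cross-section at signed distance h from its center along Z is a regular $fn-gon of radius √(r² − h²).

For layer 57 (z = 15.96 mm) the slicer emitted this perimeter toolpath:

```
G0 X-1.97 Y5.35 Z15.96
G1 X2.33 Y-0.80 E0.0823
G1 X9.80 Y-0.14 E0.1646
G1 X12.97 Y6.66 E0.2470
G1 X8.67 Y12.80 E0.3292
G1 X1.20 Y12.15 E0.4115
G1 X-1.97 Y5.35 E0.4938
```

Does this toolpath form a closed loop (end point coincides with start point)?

Start point (G0): (-1.97, 5.35). End point (last G1): the path returns to the start — closed.

yes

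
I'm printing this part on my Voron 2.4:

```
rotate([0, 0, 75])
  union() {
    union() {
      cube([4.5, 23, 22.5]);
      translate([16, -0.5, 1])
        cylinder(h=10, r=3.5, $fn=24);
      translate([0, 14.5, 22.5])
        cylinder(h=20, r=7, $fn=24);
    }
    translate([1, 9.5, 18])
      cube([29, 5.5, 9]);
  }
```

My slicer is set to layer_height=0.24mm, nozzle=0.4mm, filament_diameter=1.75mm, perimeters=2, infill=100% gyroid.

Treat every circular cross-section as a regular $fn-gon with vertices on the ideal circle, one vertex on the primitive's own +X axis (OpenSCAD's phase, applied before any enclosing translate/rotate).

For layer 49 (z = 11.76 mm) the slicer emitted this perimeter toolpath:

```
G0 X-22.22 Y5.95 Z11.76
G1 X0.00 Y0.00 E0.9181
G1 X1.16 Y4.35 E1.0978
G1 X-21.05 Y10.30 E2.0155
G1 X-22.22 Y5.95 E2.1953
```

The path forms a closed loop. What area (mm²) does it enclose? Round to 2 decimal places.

103.57 mm²

Apply the shoelace formula to the sequence of (X, Y) vertices; enclosed area = 103.57 mm².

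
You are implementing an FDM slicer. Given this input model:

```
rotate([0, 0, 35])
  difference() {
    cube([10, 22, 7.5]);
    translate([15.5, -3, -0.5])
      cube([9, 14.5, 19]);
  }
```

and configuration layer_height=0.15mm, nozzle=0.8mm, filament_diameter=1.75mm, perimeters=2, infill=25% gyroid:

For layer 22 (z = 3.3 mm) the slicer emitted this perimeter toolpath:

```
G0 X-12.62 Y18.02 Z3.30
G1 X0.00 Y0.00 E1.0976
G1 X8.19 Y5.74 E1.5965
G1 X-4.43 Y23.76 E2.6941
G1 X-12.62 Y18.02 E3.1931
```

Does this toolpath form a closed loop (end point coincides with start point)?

Start point (G0): (-12.62, 18.02). End point (last G1): the path returns to the start — closed.

yes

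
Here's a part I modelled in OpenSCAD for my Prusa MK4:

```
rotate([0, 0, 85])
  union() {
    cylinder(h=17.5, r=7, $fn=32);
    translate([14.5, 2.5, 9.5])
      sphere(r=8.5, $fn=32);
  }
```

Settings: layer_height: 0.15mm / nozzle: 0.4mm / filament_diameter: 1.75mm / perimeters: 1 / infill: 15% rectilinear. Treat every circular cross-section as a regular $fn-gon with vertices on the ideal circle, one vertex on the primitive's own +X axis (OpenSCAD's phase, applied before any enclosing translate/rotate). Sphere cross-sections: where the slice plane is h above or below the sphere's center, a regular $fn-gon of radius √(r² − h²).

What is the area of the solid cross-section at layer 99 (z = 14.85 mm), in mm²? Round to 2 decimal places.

At z = 14.85 mm: the r=7 cylinder contributes a regular 32-gon of circumradius 7 (area = (32/2)·7.000²·sin(360°/32) = 152.95 mm²); the r=8.5 sphere at (14.5, 2.5) slices to a regular 32-gon of circumradius 6.605 (√(r²−h²) with h=5.35 from center) (area = (32/2)·6.605²·sin(360°/32) = 136.18 mm²); Merging all regions: the 2 present regions are separate (no shared area or edge), so areas and boundary lengths simply add and each stays a separate island — area = 289.13 mm²; (whole slice rotated 85° about Z — lengths, areas and connectivity unchanged). Overall, the cross-section has 2 separate islands. Net area = 289.13 mm².

289.13 mm²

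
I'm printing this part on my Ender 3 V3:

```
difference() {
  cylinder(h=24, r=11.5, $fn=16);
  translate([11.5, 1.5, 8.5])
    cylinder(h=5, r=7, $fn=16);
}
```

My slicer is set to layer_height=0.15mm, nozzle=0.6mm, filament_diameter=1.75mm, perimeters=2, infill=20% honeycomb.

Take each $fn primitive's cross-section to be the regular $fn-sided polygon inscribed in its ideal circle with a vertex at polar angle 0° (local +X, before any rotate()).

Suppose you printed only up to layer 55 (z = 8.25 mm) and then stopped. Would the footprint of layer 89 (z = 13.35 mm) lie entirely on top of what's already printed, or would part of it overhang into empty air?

entirely on top

Compare the two slices. At z = 8.25: the r=11.5 cylinder contributes a regular 16-gon of circumradius 11.5 (area = (16/2)·11.500²·sin(360°/16) = 404.88 mm²); the cylinder at (11.5, 1.5) is absent (z outside [8.5, 13.5]); Taking the first minus the rest: none of the subtracted shapes is present at this height, so the r=11.5 cylinder is unchanged — area = 404.88 mm². At z = 13.35: the cylinder: section is a regular 16-gon, circumradius r=11.5 (area = (16/2)·11.500²·sin(360°/16) = 404.88 mm²); the cylinder at (11.5, 1.5): section is a regular 16-gon, circumradius r=7 (area = (16/2)·7.000²·sin(360°/16) = 150.01 mm²); After the difference (first − rest): starting from the r=11.5 cylinder (404.88 mm²), the r=7 cylinder at (11.5, 1.5) partially overlaps it — only the 62.01 mm² overlap (of its 150.01 mm²) is removed, clipping the outline — area = 342.87 mm². Checking containment: the cross-section at z = 13.35 is a subset of the cross-section at z = 8.25.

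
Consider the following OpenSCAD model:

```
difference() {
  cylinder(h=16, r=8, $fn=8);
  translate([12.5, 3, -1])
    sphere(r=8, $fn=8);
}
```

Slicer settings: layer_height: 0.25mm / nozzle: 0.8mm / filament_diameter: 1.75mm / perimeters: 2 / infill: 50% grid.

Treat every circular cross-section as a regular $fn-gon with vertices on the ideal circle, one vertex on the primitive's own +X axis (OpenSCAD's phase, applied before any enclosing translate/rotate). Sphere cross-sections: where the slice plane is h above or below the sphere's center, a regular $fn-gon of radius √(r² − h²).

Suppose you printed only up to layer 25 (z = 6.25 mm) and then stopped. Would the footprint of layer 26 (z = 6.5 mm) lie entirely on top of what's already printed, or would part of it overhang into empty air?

Compare the two slices. At z = 6.25: the r=8 cylinder contributes a regular 8-gon of circumradius 8 (area = (8/2)·8.000²·sin(360°/8) = 181.02 mm²); the sphere at (12.5, 3): section is a regular 8-gon, circumradius = √(r²−h²) = √(8²−7.25²) = 3.382 (area = (8/2)·3.382²·sin(360°/8) = 32.35 mm²); Taking the first minus the rest: starting from the r=8 cylinder (181.02 mm²), the r=8 sphere at (12.5, 3) misses the remaining region (no effect) — area = 181.02 mm². At z = 6.5: the r=8 cylinder gives a regular 8-gon of circumradius 8 (constant along its height) (area = (8/2)·8.000²·sin(360°/8) = 181.02 mm²); the r=8 sphere at (12.5, 3) contributes a regular 8-gon of circumradius √(8²−7.5²) = 2.784 (area = (8/2)·2.784²·sin(360°/8) = 21.92 mm²); Subtracting the remaining from the first: starting from the r=8 cylinder (181.02 mm²), the r=8 sphere at (12.5, 3) misses the remaining region (no effect) — area = 181.02 mm². Checking containment: the cross-section at z = 6.5 is a subset of the cross-section at z = 6.25.

entirely on top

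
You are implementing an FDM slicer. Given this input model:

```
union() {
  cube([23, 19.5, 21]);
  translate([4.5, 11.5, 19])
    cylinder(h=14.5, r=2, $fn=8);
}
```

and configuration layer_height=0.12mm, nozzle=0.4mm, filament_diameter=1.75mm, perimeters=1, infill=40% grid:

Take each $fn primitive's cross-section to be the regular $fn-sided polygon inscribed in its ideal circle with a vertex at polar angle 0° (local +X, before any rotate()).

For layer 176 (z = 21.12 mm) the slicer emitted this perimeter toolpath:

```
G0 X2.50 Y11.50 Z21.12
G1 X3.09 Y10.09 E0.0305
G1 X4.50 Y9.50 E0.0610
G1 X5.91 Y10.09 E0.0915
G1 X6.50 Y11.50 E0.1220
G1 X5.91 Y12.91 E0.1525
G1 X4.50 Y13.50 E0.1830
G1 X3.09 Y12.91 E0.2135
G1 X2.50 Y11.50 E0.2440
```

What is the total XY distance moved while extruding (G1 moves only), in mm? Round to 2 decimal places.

Sum the Euclidean lengths of each G1 segment: total = 12.23 mm.

12.23 mm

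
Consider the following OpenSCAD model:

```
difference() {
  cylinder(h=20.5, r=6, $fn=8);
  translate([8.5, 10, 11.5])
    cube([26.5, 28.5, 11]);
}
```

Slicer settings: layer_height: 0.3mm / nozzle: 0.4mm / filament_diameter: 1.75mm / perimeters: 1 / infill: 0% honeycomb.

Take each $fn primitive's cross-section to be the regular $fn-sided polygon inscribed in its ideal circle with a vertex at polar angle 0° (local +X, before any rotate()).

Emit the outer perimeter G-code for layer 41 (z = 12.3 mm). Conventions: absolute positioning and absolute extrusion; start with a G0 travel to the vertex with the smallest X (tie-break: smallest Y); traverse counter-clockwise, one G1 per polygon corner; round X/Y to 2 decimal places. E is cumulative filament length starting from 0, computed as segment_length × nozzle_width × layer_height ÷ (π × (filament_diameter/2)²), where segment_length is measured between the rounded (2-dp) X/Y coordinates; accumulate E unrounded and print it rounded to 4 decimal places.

G0 X-6.00 Y0.00 Z12.30
G1 X-4.24 Y-4.24 E0.2290
G1 X0.00 Y-6.00 E0.4581
G1 X4.24 Y-4.24 E0.6871
G1 X6.00 Y0.00 E0.9161
G1 X4.24 Y4.24 E1.1452
G1 X0.00 Y6.00 E1.3742
G1 X-4.24 Y4.24 E1.6032
G1 X-6.00 Y0.00 E1.8323

At z = 12.3 mm: the r=6 cylinder gives a regular 8-gon of circumradius 6 (constant along its height); the 26.5×28.5 cube at (8.5, 10) contributes its full rectangle; Taking the first minus the rest: starting from the r=6 cylinder, the 26.5×28.5 cube at (8.5, 10) misses the remaining region (no effect) — 1 connected region. The outline is a single polygon with 8 vertices. Extrusion per mm of travel: 0.4 × 0.3 / (π × 0.875²) = 0.049890. Accumulating E over each segment gives final E = 1.8323.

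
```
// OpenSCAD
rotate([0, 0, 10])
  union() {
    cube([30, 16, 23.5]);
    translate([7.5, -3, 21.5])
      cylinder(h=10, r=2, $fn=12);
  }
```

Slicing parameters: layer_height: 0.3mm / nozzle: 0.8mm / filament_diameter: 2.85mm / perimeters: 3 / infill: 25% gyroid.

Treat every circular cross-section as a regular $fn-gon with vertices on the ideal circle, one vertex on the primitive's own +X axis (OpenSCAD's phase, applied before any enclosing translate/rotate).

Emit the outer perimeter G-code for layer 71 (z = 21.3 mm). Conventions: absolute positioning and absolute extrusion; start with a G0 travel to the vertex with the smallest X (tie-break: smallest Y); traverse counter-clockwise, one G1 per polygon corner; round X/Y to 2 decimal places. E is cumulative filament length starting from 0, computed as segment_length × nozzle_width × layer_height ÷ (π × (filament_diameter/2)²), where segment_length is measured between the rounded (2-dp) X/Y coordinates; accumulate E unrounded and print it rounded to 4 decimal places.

At z = 21.3 mm: the cube is present — its section is the full 30×16 rectangle; the cylinder at (7.5, -3) is absent (z outside [21.5, 31.5]); Merging all regions: only the 30×16 cube is present, so the union is just that shape — 1 connected region; (whole slice rotated 10° about Z — lengths, areas and connectivity unchanged). The outline is a single polygon with 4 vertices. Extrusion per mm of travel: 0.8 × 0.3 / (π × 1.425²) = 0.037621. Accumulating E over each segment gives final E = 3.4614.

G0 X-2.78 Y15.76 Z21.30
G1 X0.00 Y0.00 E0.6021
G1 X29.54 Y5.21 E1.7305
G1 X26.77 Y20.97 E2.3325
G1 X-2.78 Y15.76 E3.4614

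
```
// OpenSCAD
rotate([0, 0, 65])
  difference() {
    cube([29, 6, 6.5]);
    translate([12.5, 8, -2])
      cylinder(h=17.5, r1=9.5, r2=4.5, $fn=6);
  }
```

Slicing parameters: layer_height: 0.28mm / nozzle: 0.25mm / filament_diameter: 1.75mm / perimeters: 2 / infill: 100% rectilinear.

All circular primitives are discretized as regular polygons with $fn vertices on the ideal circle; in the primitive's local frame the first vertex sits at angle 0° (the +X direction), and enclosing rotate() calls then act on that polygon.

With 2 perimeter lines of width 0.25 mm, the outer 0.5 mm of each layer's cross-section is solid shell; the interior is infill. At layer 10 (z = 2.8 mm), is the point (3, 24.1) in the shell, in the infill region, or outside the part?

outside

At z = 2.8 mm: the cube is present — its section is the full 29×6 rectangle; the cone at (12.5, 8) contributes a regular 6-gon of circumradius 8.129 (interpolated between r1=9.5 and r2=4.5 at t=0.274); Taking the first minus the rest: starting from the 29×6 cube, the cone at (12.5, 8) partially overlaps it — only the 55.63 mm² overlap (of its 171.66 mm²) is removed, clipping the outline — 1 connected region; (rotated 65° about Z; rotation is an isometry so areas/perimeters/island counts are preserved). Overall, the cross-section is a single solid region. Undo the 65° rotation: the query point maps to (23.110, 7.466) in the un-rotated model frame. The nearest boundary edge runs (19.47, 6.00)→(29.00, 6.00); distance from the point to it = 1.47 mm. The point is not inside any of the regions above, so it lies outside the cross-section (1.47 mm from the nearest boundary).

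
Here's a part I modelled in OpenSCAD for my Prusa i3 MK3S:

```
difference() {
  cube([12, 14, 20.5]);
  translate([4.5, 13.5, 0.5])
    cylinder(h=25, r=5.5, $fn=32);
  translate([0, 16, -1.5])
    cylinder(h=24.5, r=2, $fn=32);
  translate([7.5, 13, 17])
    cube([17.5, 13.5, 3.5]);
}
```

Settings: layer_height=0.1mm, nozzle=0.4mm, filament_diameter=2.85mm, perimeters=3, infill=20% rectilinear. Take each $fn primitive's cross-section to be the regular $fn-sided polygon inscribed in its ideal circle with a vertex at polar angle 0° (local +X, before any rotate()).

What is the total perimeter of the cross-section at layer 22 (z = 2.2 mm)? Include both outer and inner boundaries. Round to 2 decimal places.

At z = 2.2 mm: the 12×14 cube contributes its full rectangle (perimeter 52.00 mm); the r=5.5 cylinder at (4.5, 13.5) gives a regular 32-gon of circumradius 5.5 (constant along its height) (perimeter = 2·32·5.500·sin(180°/32) = 34.50 mm); the r=2 cylinder at (0, 16) gives a regular 32-gon of circumradius 2 (constant along its height) (perimeter = 2·32·2.000·sin(180°/32) = 12.55 mm); the cube at (7.5, 13) does not reach this height (z outside [17, 20.5]); After the difference (first − rest): starting from the 12×14 cube, the r=5.5 cylinder at (4.5, 13.5) partially overlaps it — only the 50.11 mm² overlap (of its 94.42 mm²) is removed, clipping the outline; the r=2 cylinder at (0, 16) misses the remaining region (no effect) — boundary = 52.81 mm. Overall, the cross-section is a single solid region. Total boundary length (outer) = 52.81 mm.

52.81 mm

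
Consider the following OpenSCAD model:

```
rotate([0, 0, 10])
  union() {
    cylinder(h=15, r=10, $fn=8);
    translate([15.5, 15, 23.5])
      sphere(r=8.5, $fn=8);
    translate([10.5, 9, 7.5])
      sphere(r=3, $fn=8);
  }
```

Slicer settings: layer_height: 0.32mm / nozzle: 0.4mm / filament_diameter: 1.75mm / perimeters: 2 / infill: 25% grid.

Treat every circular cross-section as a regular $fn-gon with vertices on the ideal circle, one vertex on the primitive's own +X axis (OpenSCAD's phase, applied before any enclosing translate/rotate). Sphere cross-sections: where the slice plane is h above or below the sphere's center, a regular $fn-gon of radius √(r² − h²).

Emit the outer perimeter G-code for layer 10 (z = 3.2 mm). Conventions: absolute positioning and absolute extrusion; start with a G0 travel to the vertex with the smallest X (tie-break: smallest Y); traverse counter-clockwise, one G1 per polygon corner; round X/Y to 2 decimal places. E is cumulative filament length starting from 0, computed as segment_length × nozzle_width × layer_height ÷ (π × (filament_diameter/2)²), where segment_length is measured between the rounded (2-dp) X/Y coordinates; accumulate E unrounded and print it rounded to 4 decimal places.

G0 X-9.85 Y-1.74 Z3.20
G1 X-5.74 Y-8.19 E0.4070
G1 X1.74 Y-9.85 E0.8147
G1 X8.19 Y-5.74 E1.2218
G1 X9.85 Y1.74 E1.6295
G1 X5.74 Y8.19 E2.0365
G1 X-1.74 Y9.85 E2.4442
G1 X-8.19 Y5.74 E2.8513
G1 X-9.85 Y-1.74 E3.2590

At z = 3.2 mm: the r=10 cylinder contributes a regular 8-gon of circumradius 10; the sphere at (15.5, 15) is absent (|z−center|=20.300 > r=8.5); the sphere at (10.5, 9) is not intersected at this z (|z−center|=4.300 > r=3); Combining (union): only the r=10 cylinder is present, so the union is just that shape — 1 connected region; (rotated 10° about Z; rotation is an isometry so areas/perimeters/island counts are preserved). The outline is a single polygon with 8 vertices. Extrusion per mm of travel: 0.4 × 0.32 / (π × 0.875²) = 0.053216. Accumulating E over each segment gives final E = 3.2590.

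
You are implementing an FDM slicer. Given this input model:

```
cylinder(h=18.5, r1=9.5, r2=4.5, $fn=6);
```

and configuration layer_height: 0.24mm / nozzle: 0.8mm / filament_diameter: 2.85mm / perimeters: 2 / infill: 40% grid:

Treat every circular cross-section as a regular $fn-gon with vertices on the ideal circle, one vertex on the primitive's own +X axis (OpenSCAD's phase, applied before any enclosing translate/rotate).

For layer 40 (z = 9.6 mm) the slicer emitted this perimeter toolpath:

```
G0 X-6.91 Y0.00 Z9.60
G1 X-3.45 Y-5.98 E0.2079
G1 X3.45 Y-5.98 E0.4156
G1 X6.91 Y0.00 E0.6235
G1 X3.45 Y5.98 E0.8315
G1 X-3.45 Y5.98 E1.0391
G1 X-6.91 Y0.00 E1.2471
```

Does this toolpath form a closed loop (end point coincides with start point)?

yes

Start point (G0): (-6.91, 0.00). End point (last G1): the path returns to the start — closed.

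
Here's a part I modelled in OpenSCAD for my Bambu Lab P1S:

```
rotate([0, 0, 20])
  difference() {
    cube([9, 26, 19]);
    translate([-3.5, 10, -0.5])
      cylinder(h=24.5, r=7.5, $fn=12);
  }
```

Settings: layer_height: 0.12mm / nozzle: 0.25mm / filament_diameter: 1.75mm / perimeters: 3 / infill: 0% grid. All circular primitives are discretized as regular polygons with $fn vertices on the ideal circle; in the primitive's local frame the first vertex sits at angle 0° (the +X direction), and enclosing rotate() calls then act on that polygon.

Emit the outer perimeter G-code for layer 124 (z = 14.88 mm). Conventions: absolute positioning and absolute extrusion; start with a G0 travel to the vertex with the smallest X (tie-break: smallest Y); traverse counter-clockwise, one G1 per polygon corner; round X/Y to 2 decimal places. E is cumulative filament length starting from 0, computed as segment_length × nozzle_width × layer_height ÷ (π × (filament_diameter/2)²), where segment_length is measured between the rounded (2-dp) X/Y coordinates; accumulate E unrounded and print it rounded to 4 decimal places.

At z = 14.88 mm: the cube (footprint 9×26) is included at this height; the cylinder at (-3.5, 10): section is a regular 12-gon, circumradius r=7.5; Subtracting the remaining from the first: starting from the 9×26 cube, the r=7.5 cylinder at (-3.5, 10) partially overlaps it — only the 35.16 mm² overlap (of its 168.75 mm²) is removed, clipping the outline — 1 connected region; (rotated 20° about Z; rotation is an isometry so areas/perimeters/island counts are preserved). The outline is a single polygon with 11 vertices. Extrusion per mm of travel: 0.25 × 0.12 / (π × 0.875²) = 0.012473. Accumulating E over each segment gives final E = 0.9096.

G0 X-8.89 Y24.43 Z14.88
G1 X-5.66 Y15.56 E0.1177
G1 X-5.41 Y15.59 E0.1209
G1 X-1.89 Y13.95 E0.1693
G1 X0.34 Y10.77 E0.2178
G1 X0.68 Y6.90 E0.2662
G1 X-0.96 Y3.38 E0.3146
G1 X-1.18 Y3.23 E0.3180
G1 X0.00 Y0.00 E0.3609
G1 X8.46 Y3.08 E0.4732
G1 X-0.44 Y27.51 E0.7974
G1 X-8.89 Y24.43 E0.9096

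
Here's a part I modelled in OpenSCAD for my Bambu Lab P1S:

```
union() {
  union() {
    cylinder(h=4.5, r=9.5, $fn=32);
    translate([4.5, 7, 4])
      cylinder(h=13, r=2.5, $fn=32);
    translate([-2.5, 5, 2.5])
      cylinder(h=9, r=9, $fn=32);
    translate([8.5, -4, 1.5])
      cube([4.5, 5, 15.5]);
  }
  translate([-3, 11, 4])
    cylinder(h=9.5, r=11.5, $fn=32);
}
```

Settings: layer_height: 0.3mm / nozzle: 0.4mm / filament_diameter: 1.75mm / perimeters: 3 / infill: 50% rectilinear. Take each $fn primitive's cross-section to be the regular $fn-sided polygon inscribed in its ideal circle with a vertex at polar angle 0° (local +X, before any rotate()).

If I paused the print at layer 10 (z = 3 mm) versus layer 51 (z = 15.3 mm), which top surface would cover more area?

Layer 10 (z = 3): the r=9.5 cylinder gives a regular 32-gon of circumradius 9.5 (constant along its height) (area = (32/2)·9.500²·sin(360°/32) = 281.71 mm²); the cylinder at (4.5, 7) is absent (z outside [4, 17]); the r=9 cylinder at (-2.5, 5) gives a regular 32-gon of circumradius 9 (constant along its height) (area = (32/2)·9.000²·sin(360°/32) = 252.84 mm²); the 4.5×5 cube at (8.5, -4) contributes its full rectangle (area 22.50 mm²); Combining (union): the regions partially overlap — summed areas 557.05 mm² minus the doubly-counted overlap 169.04 mm² gives 388.01 mm² — area = 388.01 mm²; the cylinder at (-3, 11) is not intersected at this z (z outside [4, 13.5]); Combining (union): only that combined region is present, so the union is just that shape — area = 388.01 mm². So its area = 388.01 mm². Layer 51 (z = 15.3): the cylinder does not reach this height (z outside [0, 4.5]); the r=2.5 cylinder at (4.5, 7) gives a regular 32-gon of circumradius 2.5 (constant along its height) (area = (32/2)·2.500²·sin(360°/32) = 19.51 mm²); the cylinder at (-2.5, 5) does not reach this height (z outside [2.5, 11.5]); the cube at (8.5, -4) (footprint 4.5×5) is included at this height (area 22.50 mm²); Merging all regions: the 2 present regions are separate (no shared area or edge), so areas and boundary lengths simply add and each stays a separate island — area = 42.01 mm²; the cylinder at (-3, 11) is absent (z outside [4, 13.5]); Combining (union): only that combined region is present, so the union is just that shape — area = 42.01 mm². So its area = 42.01 mm². Layer 10 is larger (388.01 vs 42.01 mm²).

layer 10 (z = 3 mm)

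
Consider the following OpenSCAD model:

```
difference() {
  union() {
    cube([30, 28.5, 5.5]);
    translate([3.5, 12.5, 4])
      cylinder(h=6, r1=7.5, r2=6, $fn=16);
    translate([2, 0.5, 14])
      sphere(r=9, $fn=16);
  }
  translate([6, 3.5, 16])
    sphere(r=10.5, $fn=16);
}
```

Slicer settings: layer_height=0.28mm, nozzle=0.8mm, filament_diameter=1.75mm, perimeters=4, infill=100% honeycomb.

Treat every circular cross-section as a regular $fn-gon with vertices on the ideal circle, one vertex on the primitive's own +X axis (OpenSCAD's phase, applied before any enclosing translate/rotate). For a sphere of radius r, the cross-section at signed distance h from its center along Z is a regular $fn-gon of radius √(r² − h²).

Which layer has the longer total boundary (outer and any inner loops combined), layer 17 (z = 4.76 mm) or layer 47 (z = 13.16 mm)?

Layer 17 (z = 4.76): the 30×28.5 cube contributes its full rectangle (perimeter 117.00 mm); the cone at (3.5, 12.5) (r1=7.5→r2=6) has section circumradius 7.310 here — a regular 16-gon (perimeter = 2·16·7.310·sin(180°/16) = 45.64 mm); the sphere at (2, 0.5) is absent (|z−center|=9.240 > r=9); Combining (union): the regions partially overlap (shared area 130.30 mm²), so the edge portions inside another operand are dropped and the merged outline is re-measured after clipping — boundary = 119.86 mm; the sphere at (6, 3.5) does not reach this height (|z−center|=11.240 > r=10.5); Subtracting the remaining from the first: none of the subtracted shapes is present at this height, so the result so far is unchanged — boundary = 119.86 mm. So its perimeter = 119.86 mm. Layer 47 (z = 13.16): the cube is not intersected at this z (z outside [0, 5.5]); the cone at (3.5, 12.5) does not reach this height (z outside [4, 10]); the sphere at (2, 0.5): section is a regular 16-gon, circumradius = √(r²−h²) = √(9²−0.84²) = 8.961 (perimeter = 2·16·8.961·sin(180°/16) = 55.94 mm); Combining (union): only the r=9 sphere at (2, 0.5) is present, so the union is just that shape — boundary = 55.94 mm; the sphere at (6, 3.5): section is a regular 16-gon, circumradius = √(r²−h²) = √(10.5²−2.84²) = 10.109 (perimeter = 2·16·10.109·sin(180°/16) = 63.11 mm); Subtracting the remaining from the first: starting from that combined region, the r=10.5 sphere at (6, 3.5) partially overlaps it — only the 183.89 mm² overlap (of its 312.83 mm²) is removed, clipping the outline — boundary = 50.30 mm. So its perimeter = 50.30 mm. Layer 17 is larger (119.86 vs 50.30 mm).

layer 17 (z = 4.76 mm)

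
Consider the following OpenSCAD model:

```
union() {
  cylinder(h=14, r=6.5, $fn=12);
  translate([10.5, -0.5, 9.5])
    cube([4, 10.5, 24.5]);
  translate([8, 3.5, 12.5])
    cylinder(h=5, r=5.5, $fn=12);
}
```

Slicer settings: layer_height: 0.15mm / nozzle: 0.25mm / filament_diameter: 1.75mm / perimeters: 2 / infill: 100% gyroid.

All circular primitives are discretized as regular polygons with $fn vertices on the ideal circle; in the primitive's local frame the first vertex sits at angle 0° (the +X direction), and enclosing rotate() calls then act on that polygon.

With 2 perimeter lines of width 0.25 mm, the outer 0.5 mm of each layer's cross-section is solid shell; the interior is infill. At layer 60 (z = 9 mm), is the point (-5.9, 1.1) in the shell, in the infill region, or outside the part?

At z = 9 mm: the r=6.5 cylinder contributes a regular 12-gon of circumradius 6.5; the cube at (10.5, -0.5) is absent (z outside [9.5, 34]); the cylinder at (8, 3.5) is not intersected at this z (z outside [12.5, 17.5]); Combining (union): only the r=6.5 cylinder is present, so the union is just that shape — 1 connected region. Overall, the cross-section is a single solid region. The nearest boundary edge runs (-5.63, 3.25)→(-6.50, 0.00); distance from the point to it = 0.29 mm. The point is inside the cross-section, 0.29 mm from the nearest boundary — within the 0.5 mm shell band (2 × 0.25).

shell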